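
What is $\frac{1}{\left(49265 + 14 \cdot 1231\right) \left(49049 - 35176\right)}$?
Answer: $\frac{1}{922540627} \approx 1.084 \cdot 10^{-9}$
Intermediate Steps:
$\frac{1}{\left(49265 + 14 \cdot 1231\right) \left(49049 - 35176\right)} = \frac{1}{\left(49265 + 17234\right) 13873} = \frac{1}{66499 \cdot 13873} = \frac{1}{922540627}$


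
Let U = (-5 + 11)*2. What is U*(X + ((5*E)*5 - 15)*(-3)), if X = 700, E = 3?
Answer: 6240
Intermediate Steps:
U = 12 (U = 6*2 = 12)
U*(X + ((5*E)*5 - 15)*(-3)) = 12*(700 + ((5*3)*5 - 15)*(-3)) = 12*(700 + (15*5 - 15)*(-3)) = 12*(700 + (75 - 15)*(-3)) = 12*(700 + 60*(-3)) = 12*(700 - 180) = 12*520 = 6240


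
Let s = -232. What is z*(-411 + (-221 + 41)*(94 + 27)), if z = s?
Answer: 5148312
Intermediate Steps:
z = -232
z*(-411 + (-221 + 41)*(94 + 27)) = -232*(-411 + (-221 + 41)*(94 + 27)) = -232*(-411 - 180*121) = -232*(-411 - 21780) = -232*(-22191) = 5148312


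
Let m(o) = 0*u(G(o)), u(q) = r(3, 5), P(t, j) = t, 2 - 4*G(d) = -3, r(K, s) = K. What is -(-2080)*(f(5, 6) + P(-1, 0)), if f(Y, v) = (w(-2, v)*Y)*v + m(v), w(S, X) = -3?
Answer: -189280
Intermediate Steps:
G(d) = 5/4 (G(d) = ½ - ¼*(-3) = ½ + ¾ = 5/4)
u(q) = 3
m(o) = 0 (m(o) = 0*3 = 0)
f(Y, v) = -3*Y*v (f(Y, v) = (-3*Y)*v + 0 = -3*Y*v + 0 = -3*Y*v)
-(-2080)*(f(5, 6) + P(-1, 0)) = -(-2080)*(-3*5*6 - 1) = -(-2080)*(-90 - 1) = -(-2080)*(-91) = -52*3640 = -189280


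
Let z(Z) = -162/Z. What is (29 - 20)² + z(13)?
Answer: 891/13 ≈ 68.538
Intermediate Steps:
(29 - 20)² + z(13) = (29 - 20)² - 162/13 = 9² - 162*1/13 = 81 - 162/13 = 891/13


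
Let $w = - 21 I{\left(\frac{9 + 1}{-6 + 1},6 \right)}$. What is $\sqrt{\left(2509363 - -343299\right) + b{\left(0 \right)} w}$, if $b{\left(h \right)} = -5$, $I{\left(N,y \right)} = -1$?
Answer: $\sqrt{2852557} \approx 1689.0$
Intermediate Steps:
$w = 21$ ($w = \left(-21\right) \left(-1\right) = 21$)
$\sqrt{\left(2509363 - -343299\right) + b{\left(0 \right)} w} = \sqrt{\left(2509363 - -343299\right) - 105} = \sqrt{\left(2509363 + 343299\right) - 105} = \sqrt{2852662 - 105} = \sqrt{2852557}$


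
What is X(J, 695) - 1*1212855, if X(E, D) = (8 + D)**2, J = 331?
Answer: -718646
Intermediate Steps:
X(J, 695) - 1*1212855 = (8 + 695)**2 - 1*1212855 = 703**2 - 1212855 = 494209 - 1212855 = -718646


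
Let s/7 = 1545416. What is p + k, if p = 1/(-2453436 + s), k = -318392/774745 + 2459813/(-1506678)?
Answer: -9976485781496860163/4881889810730832180 ≈ -2.0436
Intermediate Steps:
s = 10817912 (s = 7*1545416 = 10817912)
k = -2385442044461/1167291247110 (k = -318392*1/774745 + 2459813*(-1/1506678) = -318392/774745 - 2459813/1506678 = -2385442044461/1167291247110 ≈ -2.0436)
p = 1/8364476 (p = 1/(-2453436 + 10817912) = 1/8364476 ≈ 1.1955e-7)
p + k = 1/8364476 - 2385442044461/1167291247110 = -9976485781496860163/4881889810730832180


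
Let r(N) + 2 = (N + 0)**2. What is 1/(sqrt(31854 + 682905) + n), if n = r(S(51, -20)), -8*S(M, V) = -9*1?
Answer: 3008/2927650655 + 4096*sqrt(714759)/2927650655 ≈ 0.0011839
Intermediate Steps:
S(M, V) = 9/8 (S(M, V) = -(-9)/8 = -1/8*(-9) = 9/8)
r(N) = -2 + N**2 (r(N) = -2 + (N + 0)**2 = -2 + N**2)
n = -47/64 (n = -2 + (9/8)**2 = -2 + 81/64 = -47/64 ≈ -0.73438)
1/(sqrt(31854 + 682905) + n) = 1/(sqrt(31854 + 682905) - 47/64) = 1/(sqrt(714759) - 47/64) = 1/(-47/64 + sqrt(714759))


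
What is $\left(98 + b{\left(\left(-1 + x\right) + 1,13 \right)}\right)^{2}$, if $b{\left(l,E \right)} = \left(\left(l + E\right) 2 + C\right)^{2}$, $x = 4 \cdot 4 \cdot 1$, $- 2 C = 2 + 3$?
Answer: $\frac{161620369}{16} \approx 1.0101 \cdot 10^{7}$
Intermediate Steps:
$C = - \frac{5}{2}$ ($C = - \frac{2 + 3}{2} = \left(- \frac{1}{2}\right) 5 = - \frac{5}{2} \approx -2.5$)
$x = 16$ ($x = 16 \cdot 1 = 16$)
$b{\left(l,E \right)} = \left(- \frac{5}{2} + 2 E + 2 l\right)^{2}$ ($b{\left(l,E \right)} = \left(\left(l + E\right) 2 - \frac{5}{2}\right)^{2} = \left(\left(E + l\right) 2 - \frac{5}{2}\right)^{2} = \left(\left(2 E + 2 l\right) - \frac{5}{2}\right)^{2} = \left(- \frac{5}{2} + 2 E + 2 l\right)^{2}$)
$\left(98 + b{\left(\left(-1 + x\right) + 1,13 \right)}\right)^{2} = \left(98 + \frac{\left(-5 + 4 \cdot 13 + 4 \left(\left(-1 + 16\right) + 1\right)\right)^{2}}{4}\right)^{2} = \left(98 + \frac{\left(-5 + 52 + 4 \left(15 + 1\right)\right)^{2}}{4}\right)^{2} = \left(98 + \frac{\left(-5 + 52 + 4 \cdot 16\right)^{2}}{4}\right)^{2} = \left(98 + \frac{\left(-5 + 52 + 64\right)^{2}}{4}\right)^{2} = \left(98 + \frac{111^{2}}{4}\right)^{2} = \left(98 + \frac{1}{4} \cdot 12321\right)^{2} = \left(98 + \frac{12321}{4}\right)^{2} = \left(\frac{12713}{4}\right)^{2} = \frac{161620369}{16}$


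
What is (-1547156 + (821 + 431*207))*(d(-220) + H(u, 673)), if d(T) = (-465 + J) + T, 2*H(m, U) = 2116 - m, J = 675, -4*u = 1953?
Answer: -7531114383/4 ≈ -1.8828e+9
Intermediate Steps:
u = -1953/4 (u = -1/4*1953 = -1953/4 ≈ -488.25)
H(m, U) = 1058 - m/2 (H(m, U) = (2116 - m)/2 = 1058 - m/2)
d(T) = 210 + T (d(T) = (-465 + 675) + T = 210 + T)
(-1547156 + (821 + 431*207))*(d(-220) + H(u, 673)) = (-1547156 + (821 + 431*207))*((210 - 220) + (1058 - 1/2*(-1953/4))) = (-1547156 + (821 + 89217))*(-10 + (1058 + 1953/8)) = (-1547156 + 90038)*(-10 + 10417/8) = -1457118*10337/8 = -7531114383/4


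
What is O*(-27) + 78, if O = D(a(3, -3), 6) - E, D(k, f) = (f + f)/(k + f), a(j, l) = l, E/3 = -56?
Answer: -4566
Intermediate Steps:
E = -168 (E = 3*(-56) = -168)
D(k, f) = 2*f/(f + k) (D(k, f) = (2*f)/(f + k) = 2*f/(f + k))
O = 172 (O = 2*6/(6 - 3) - 1*(-168) = 2*6/3 + 168 = 2*6*(1/3) + 168 = 4 + 168 = 172)
O*(-27) + 78 = 172*(-27) + 78 = -4644 + 78 = -4566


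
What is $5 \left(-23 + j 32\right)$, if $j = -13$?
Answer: $-2195$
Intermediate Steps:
$5 \left(-23 + j 32\right) = 5 \left(-23 - 416\right) = 5 \left(-439\right) = -2195$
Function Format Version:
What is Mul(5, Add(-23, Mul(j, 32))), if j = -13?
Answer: -2195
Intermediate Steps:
Mul(5, Add(-23, Mul(j, 32))) = Mul(5, Add(-23, Mul(-13, 32))) = Mul(5, Add(-23, -416)) = Mul(5, -439) = -2195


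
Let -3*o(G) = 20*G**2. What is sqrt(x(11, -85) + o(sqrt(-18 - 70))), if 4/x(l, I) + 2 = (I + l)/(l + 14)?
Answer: sqrt(5067105)/93 ≈ 24.205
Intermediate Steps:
o(G) = -20*G**2/3
x(l, I) = 4/(-2 + (I + l)/(14 + l)) (x(l, I) = 4/(-2 + (I + l)/(l + 14)) = 4/(-2 + (I + l)/(14 + l)))
sqrt(x(11, -85) + o(sqrt(-18 - 70))) = sqrt(4*(-14 - 1*11)/(28 + 11 - 1*(-85)) - 20*(sqrt(-18 - 70))**2/3) = sqrt(4*(-14 - 11)/(28 + 11 + 85) - 20*(sqrt(-88))**2/3) = sqrt(4*(-25)/124 - 20*(2*I*sqrt(22))**2/3) = sqrt(4*(1/124)*(-25) - 20/3*(-88)) = sqrt(-25/31 + 1760/3) = sqrt(54485/93) = sqrt(5067105)/93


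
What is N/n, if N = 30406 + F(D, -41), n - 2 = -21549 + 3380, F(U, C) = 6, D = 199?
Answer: -30412/18167 ≈ -1.6740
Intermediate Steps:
n = -18167 (n = 2 + (-21549 + 3380) = 2 - 18169 = -18167)
N = 30412 (N = 30406 + 6 = 30412)
N/n = 30412/(-18167) = 30412*(-1/18167) = -30412/18167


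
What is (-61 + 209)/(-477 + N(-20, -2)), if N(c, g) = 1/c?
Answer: -2960/9541 ≈ -0.31024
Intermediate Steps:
(-61 + 209)/(-477 + N(-20, -2)) = (-61 + 209)/(-477 + 1/(-20)) = 148/(-477 - 1/20) = 148/(-9541/20) = 148*(-20/9541) = -2960/9541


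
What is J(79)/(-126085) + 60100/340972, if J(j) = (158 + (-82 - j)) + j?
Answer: 1887948657/10747863655 ≈ 0.17566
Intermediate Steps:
J(j) = 76 (J(j) = (76 - j) + j = 76)
J(79)/(-126085) + 60100/340972 = 76/(-126085) + 60100/340972 = 76*(-1/126085) + 60100*(1/340972) = -76/126085 + 15025/85243 = 1887948657/10747863655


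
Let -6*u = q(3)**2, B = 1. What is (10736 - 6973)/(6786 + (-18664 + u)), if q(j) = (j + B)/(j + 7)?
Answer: -282225/890852 ≈ -0.31680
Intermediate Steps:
q(j) = (1 + j)/(7 + j) (q(j) = (j + 1)/(j + 7) = (1 + j)/(7 + j))
u = -2/75 (u = -(1 + 3)**2/(7 + 3)**2/6 = -(4/10)**2/6 = -((1/10)*4)**2/6 = -(2/5)**2/6 = -1/6*4/25 = -2/75 ≈ -0.026667)
(10736 - 6973)/(6786 + (-18664 + u)) = (10736 - 6973)/(6786 + (-18664 - 2/75)) = 3763/(6786 - 1399802/75) = 3763/(-890852/75) = 3763*(-75/890852) = -282225/890852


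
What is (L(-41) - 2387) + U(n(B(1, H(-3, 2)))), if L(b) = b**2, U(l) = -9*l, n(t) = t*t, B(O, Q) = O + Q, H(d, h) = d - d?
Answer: -715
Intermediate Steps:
H(d, h) = 0
n(t) = t**2
U(l) = -9*l
(L(-41) - 2387) + U(n(B(1, H(-3, 2)))) = ((-41)**2 - 2387) - 9*(1 + 0)**2 = (1681 - 2387) - 9*1**2 = -706 - 9*1 = -706 - 9 = -715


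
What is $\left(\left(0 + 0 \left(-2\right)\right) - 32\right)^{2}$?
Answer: $1024$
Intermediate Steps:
$\left(\left(0 + 0 \left(-2\right)\right) - 32\right)^{2} = \left(\left(0 + 0\right) - 32\right)^{2} = \left(0 - 32\right)^{2} = \left(-32\right)^{2} = 1024$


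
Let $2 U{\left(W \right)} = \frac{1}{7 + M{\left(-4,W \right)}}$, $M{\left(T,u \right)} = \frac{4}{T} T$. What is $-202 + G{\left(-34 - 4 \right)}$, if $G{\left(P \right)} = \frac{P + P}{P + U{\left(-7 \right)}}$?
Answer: $- \frac{166998}{835} \approx -200.0$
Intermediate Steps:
$M{\left(T,u \right)} = 4$
$U{\left(W \right)} = \frac{1}{22}$ ($U{\left(W \right)} = \frac{1}{2 \left(7 + 4\right)} = \frac{1}{2 \cdot 11} = \frac{1}{2} \cdot \frac{1}{11} = \frac{1}{22}$)
$G{\left(P \right)} = \frac{2 P}{\frac{1}{22} + P}$ ($G{\left(P \right)} = \frac{P + P}{P + \frac{1}{22}} = \frac{2 P}{\frac{1}{22} + P}$)
$-202 + G{\left(-34 - 4 \right)} = -202 + \frac{44 \left(-34 - 4\right)}{1 + 22 \left(-34 - 4\right)} = -202 + 44 \left(-38\right) \frac{1}{1 + 22 \left(-38\right)} = -202 + 44 \left(-38\right) \frac{1}{1 - 836} = -202 + 44 \left(-38\right) \frac{1}{-835} = -202 + 44 \left(-38\right) \left(- \frac{1}{835}\right) = -202 + \frac{1672}{835} = - \frac{166998}{835}$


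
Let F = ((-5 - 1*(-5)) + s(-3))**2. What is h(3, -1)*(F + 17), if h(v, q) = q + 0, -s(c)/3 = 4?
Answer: -161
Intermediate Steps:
s(c) = -12 (s(c) = -3*4 = -12)
h(v, q) = q
F = 144 (F = ((-5 - 1*(-5)) - 12)**2 = ((-5 + 5) - 12)**2 = (0 - 12)**2 = (-12)**2 = 144)
h(3, -1)*(F + 17) = -(144 + 17) = -1*161 = -161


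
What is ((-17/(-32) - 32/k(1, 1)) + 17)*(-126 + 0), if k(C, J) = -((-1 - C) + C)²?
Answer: -99855/16 ≈ -6240.9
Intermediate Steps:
k(C, J) = -1 (k(C, J) = -1*(-1)² = -1*1 = -1)
((-17/(-32) - 32/k(1, 1)) + 17)*(-126 + 0) = ((-17/(-32) - 32/(-1)) + 17)*(-126 + 0) = ((-17*(-1/32) - 32*(-1)) + 17)*(-126) = ((17/32 + 32) + 17)*(-126) = (1041/32 + 17)*(-126) = (1585/32)*(-126) = -99855/16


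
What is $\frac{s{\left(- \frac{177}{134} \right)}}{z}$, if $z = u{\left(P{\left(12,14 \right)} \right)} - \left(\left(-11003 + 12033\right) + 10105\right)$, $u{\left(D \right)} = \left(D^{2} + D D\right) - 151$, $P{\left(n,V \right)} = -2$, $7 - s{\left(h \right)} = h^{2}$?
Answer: $- \frac{94363}{202507768} \approx -0.00046597$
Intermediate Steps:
$s{\left(h \right)} = 7 - h^{2}$
$u{\left(D \right)} = -151 + 2 D^{2}$ ($u{\left(D \right)} = \left(D^{2} + D^{2}\right) - 151 = 2 D^{2} - 151 = -151 + 2 D^{2}$)
$z = -11278$ ($z = \left(-151 + 2 \left(-2\right)^{2}\right) - \left(\left(-11003 + 12033\right) + 10105\right) = \left(-151 + 2 \cdot 4\right) - \left(1030 + 10105\right) = \left(-151 + 8\right) - 11135 = -143 - 11135 = -11278$)
$\frac{s{\left(- \frac{177}{134} \right)}}{z} = \frac{7 - \left(- \frac{177}{134}\right)^{2}}{-11278} = \left(7 - \left(\left(-177\right) \frac{1}{134}\right)^{2}\right) \left(- \frac{1}{11278}\right) = \left(7 - \left(- \frac{177}{134}\right)^{2}\right) \left(- \frac{1}{11278}\right) = \left(7 - \frac{31329}{17956}\right) \left(- \frac{1}{11278}\right) = \frac{94363}{17956} \left(- \frac{1}{11278}\right) = - \frac{94363}{202507768}$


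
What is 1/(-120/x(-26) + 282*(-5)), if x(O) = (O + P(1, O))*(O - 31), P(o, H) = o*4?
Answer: -209/294710 ≈ -0.00070917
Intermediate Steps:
P(o, H) = 4*o
x(O) = (-31 + O)*(4 + O) (x(O) = (O + 4*1)*(O - 31) = (O + 4)*(-31 + O) = (4 + O)*(-31 + O) = (-31 + O)*(4 + O))
1/(-120/x(-26) + 282*(-5)) = 1/(-120/(-124 + (-26)² - 27*(-26)) + 282*(-5)) = 1/(-120/(-124 + 676 + 702) - 1410) = 1/(-120/1254 - 1410) = 1/(-120*1/1254 - 1410) = 1/(-20/209 - 1410) = 1/(-294710/209) = -209/294710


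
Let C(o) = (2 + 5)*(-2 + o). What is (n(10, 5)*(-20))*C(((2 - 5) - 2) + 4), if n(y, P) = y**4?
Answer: 4200000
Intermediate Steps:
C(o) = -14 + 7*o (C(o) = 7*(-2 + o) = -14 + 7*o)
(n(10, 5)*(-20))*C(((2 - 5) - 2) + 4) = (10**4*(-20))*(-14 + 7*(((2 - 5) - 2) + 4)) = (10000*(-20))*(-14 + 7*((-3 - 2) + 4)) = -200000*(-14 + 7*(-5 + 4)) = -200000*(-14 + 7*(-1)) = -200000*(-14 - 7) = -200000*(-21) = 4200000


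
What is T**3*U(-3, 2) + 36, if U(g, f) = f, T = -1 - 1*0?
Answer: 34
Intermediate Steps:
T = -1 (T = -1 + 0 = -1)
T**3*U(-3, 2) + 36 = (-1)**3*2 + 36 = -1*2 + 36 = -2 + 36 = 34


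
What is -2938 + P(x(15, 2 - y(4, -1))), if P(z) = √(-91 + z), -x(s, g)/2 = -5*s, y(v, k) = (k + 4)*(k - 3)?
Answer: -2938 + √59 ≈ -2930.3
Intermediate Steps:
y(v, k) = (-3 + k)*(4 + k) (y(v, k) = (4 + k)*(-3 + k) = (-3 + k)*(4 + k))
x(s, g) = 10*s (x(s, g) = -(-10)*s = 10*s)
-2938 + P(x(15, 2 - y(4, -1))) = -2938 + √(-91 + 10*15) = -2938 + √(-91 + 150) = -2938 + √59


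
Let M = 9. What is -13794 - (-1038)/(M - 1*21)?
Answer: -27761/2 ≈ -13881.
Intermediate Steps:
-13794 - (-1038)/(M - 1*21) = -13794 - (-1038)/(9 - 1*21) = -13794 - (-1038)/(9 - 21) = -13794 - (-1038)/(-12) = -13794 - (-1038)*(-1)/12 = -13794 - 1*173/2 = -13794 - 173/2 = -27761/2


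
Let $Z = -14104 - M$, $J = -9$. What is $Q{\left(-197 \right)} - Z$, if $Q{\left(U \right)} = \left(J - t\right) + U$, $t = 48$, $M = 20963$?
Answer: $34813$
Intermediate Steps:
$Z = -35067$ ($Z = -14104 - 20963 = -35067$)
$Q{\left(U \right)} = -57 + U$ ($Q{\left(U \right)} = \left(-9 - 48\right) + U = -57 + U$)
$Q{\left(-197 \right)} - Z = \left(-57 - 197\right) - -35067 = -254 + 35067 = 34813$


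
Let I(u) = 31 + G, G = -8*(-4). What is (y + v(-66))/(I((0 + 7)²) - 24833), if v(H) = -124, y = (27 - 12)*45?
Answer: -551/24770 ≈ -0.022245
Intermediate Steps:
y = 675 (y = 15*45 = 675)
G = 32
I(u) = 63 (I(u) = 31 + 32 = 63)
(y + v(-66))/(I((0 + 7)²) - 24833) = (675 - 124)/(63 - 24833) = 551/(-24770) = 551*(-1/24770) = -551/24770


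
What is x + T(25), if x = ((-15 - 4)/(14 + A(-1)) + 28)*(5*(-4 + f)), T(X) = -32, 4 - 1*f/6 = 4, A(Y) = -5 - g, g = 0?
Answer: -4948/9 ≈ -549.78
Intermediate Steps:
A(Y) = -5 (A(Y) = -5 - 1*0 = -5 + 0 = -5)
f = 0 (f = 24 - 6*4 = 24 - 24 = 0)
x = -4660/9 (x = ((-15 - 4)/(14 - 5) + 28)*(5*(-4 + 0)) = (-19/9 + 28)*(5*(-4)) = (-19*1/9 + 28)*(-20) = (-19/9 + 28)*(-20) = (233/9)*(-20) = -4660/9 ≈ -517.78)
x + T(25) = -4660/9 - 32 = -4948/9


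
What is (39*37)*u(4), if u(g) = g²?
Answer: 23088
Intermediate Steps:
(39*37)*u(4) = (39*37)*4² = 1443*16 = 23088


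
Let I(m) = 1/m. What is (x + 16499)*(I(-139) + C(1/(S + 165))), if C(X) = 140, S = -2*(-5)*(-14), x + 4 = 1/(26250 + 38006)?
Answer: 20624647047939/8931584 ≈ 2.3092e+6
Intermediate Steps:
x = -257023/64256 (x = -4 + 1/(26250 + 38006) = -4 + 1/64256 = -257023/64256 ≈ -4.0000)
S = -140 (S = 10*(-14) = -140)
(x + 16499)*(I(-139) + C(1/(S + 165))) = (-257023/64256 + 16499)*(1/(-139) + 140) = 1059902721*(-1/139 + 140)/64256 = (1059902721/64256)*(19459/139) = 20624647047939/8931584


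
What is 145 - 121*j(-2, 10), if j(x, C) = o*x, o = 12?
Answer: 3049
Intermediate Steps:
j(x, C) = 12*x
145 - 121*j(-2, 10) = 145 - 1452*(-2) = 145 - 121*(-24) = 145 + 2904 = 3049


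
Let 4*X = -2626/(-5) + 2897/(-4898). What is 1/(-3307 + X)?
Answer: -97960/311106057 ≈ -0.00031488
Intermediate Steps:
X = 12847663/97960 (X = (-2626/(-5) + 2897/(-4898))/4 = (-2626*(-⅕) + 2897*(-1/4898))/4 = (2626/5 - 2897/4898)/4 = (¼)*(12847663/24490) = 12847663/97960 ≈ 131.15)
1/(-3307 + X) = 1/(-3307 + 12847663/97960) = 1/(-311106057/97960) = -97960/311106057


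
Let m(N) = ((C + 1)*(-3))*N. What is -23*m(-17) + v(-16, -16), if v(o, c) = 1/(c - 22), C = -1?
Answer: -1/38 ≈ -0.026316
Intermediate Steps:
m(N) = 0 (m(N) = ((-1 + 1)*(-3))*N = (0*(-3))*N = 0*N = 0)
v(o, c) = 1/(-22 + c)
-23*m(-17) + v(-16, -16) = -23*0 + 1/(-22 - 16) = 0 + 1/(-38) = 0 - 1/38 = -1/38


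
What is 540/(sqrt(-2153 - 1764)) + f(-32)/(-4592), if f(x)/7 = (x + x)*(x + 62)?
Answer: 120/41 - 540*I*sqrt(3917)/3917 ≈ 2.9268 - 8.6281*I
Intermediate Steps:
f(x) = 14*x*(62 + x) (f(x) = 7*((x + x)*(x + 62)) = 7*((2*x)*(62 + x)) = 7*(2*x*(62 + x)) = 14*x*(62 + x))
540/(sqrt(-2153 - 1764)) + f(-32)/(-4592) = 540/(sqrt(-2153 - 1764)) + (14*(-32)*(62 - 32))/(-4592) = 540/(sqrt(-3917)) + (14*(-32)*30)*(-1/4592) = 540/((I*sqrt(3917))) - 13440*(-1/4592) = 540*(-I*sqrt(3917)/3917) + 120/41 = -540*I*sqrt(3917)/3917 + 120/41 = 120/41 - 540*I*sqrt(3917)/3917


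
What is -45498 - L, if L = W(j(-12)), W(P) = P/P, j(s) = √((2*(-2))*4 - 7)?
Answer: -45499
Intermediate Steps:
j(s) = I*√23 (j(s) = √(-4*4 - 7) = √(-16 - 7) = √(-23) = I*√23)
W(P) = 1
L = 1
-45498 - L = -45498 - 1*1 = -45498 - 1 = -45499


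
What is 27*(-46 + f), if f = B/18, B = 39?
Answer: -2367/2 ≈ -1183.5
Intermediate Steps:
f = 13/6 (f = 39/18 = 39*(1/18) = 13/6 ≈ 2.1667)
27*(-46 + f) = 27*(-46 + 13/6) = 27*(-263/6) = -2367/2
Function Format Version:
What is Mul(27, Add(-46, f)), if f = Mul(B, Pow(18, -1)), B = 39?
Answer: Rational(-2367, 2) ≈ -1183.5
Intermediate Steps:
f = Rational(13, 6) (f = Mul(39, Pow(18, -1)) = Mul(39, Rational(1, 18)) = Rational(13, 6) ≈ 2.1667)
Mul(27, Add(-46, f)) = Mul(27, Add(-46, Rational(13, 6))) = Mul(27, Rational(-263, 6)) = Rational(-2367, 2)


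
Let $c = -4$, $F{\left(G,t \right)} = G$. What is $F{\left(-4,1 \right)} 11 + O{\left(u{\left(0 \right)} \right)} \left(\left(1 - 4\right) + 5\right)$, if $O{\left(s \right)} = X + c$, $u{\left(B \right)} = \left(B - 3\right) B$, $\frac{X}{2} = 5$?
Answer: $-32$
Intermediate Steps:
$X = 10$ ($X = 2 \cdot 5 = 10$)
$u{\left(B \right)} = B \left(-3 + B\right)$ ($u{\left(B \right)} = \left(-3 + B\right) B = B \left(-3 + B\right)$)
$O{\left(s \right)} = 6$ ($O{\left(s \right)} = 10 - 4 = 6$)
$F{\left(-4,1 \right)} 11 + O{\left(u{\left(0 \right)} \right)} \left(\left(1 - 4\right) + 5\right) = \left(-4\right) 11 + 6 \left(\left(1 - 4\right) + 5\right) = -44 + 6 \left(\left(1 - 4\right) + 5\right) = -44 + 6 \left(-3 + 5\right) = -44 + 6 \cdot 2 = -44 + 12 = -32$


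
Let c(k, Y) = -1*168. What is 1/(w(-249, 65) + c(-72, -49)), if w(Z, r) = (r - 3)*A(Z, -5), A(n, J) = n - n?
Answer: -1/168 ≈ -0.0059524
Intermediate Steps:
c(k, Y) = -168
A(n, J) = 0
w(Z, r) = 0 (w(Z, r) = (r - 3)*0 = (-3 + r)*0 = 0)
1/(w(-249, 65) + c(-72, -49)) = 1/(0 - 168) = 1/(-168) = -1/168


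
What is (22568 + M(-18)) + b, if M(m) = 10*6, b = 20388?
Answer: 43016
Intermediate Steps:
M(m) = 60
(22568 + M(-18)) + b = (22568 + 60) + 20388 = 22628 + 20388 = 43016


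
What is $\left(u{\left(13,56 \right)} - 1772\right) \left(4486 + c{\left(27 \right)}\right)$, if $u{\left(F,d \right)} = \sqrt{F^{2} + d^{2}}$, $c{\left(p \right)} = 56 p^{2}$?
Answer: $-80289320 + 45310 \sqrt{3305} \approx -7.7684 \cdot 10^{7}$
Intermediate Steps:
$\left(u{\left(13,56 \right)} - 1772\right) \left(4486 + c{\left(27 \right)}\right) = \left(\sqrt{13^{2} + 56^{2}} - 1772\right) \left(4486 + 56 \cdot 27^{2}\right) = \left(\sqrt{169 + 3136} - 1772\right) \left(4486 + 56 \cdot 729\right) = \left(\sqrt{3305} - 1772\right) \left(4486 + 40824\right) = \left(-1772 + \sqrt{3305}\right) 45310 = -80289320 + 45310 \sqrt{3305}$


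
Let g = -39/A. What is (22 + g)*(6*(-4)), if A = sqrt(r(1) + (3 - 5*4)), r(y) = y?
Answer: -528 - 234*I ≈ -528.0 - 234.0*I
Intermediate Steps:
A = 4*I (A = sqrt(1 + (3 - 5*4)) = sqrt(1 + (3 - 20)) = sqrt(1 - 17) = sqrt(-16) = 4*I ≈ 4.0*I)
g = 39*I/4 (g = -39*(-I/4) = -(-39)*I/4 = 39*I/4 ≈ 9.75*I)
(22 + g)*(6*(-4)) = (22 + 39*I/4)*(6*(-4)) = (22 + 39*I/4)*(-24) = -528 - 234*I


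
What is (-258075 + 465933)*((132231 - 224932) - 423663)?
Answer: -107330388312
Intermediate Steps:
(-258075 + 465933)*((132231 - 224932) - 423663) = 207858*(-92701 - 423663) = 207858*(-516364) = -107330388312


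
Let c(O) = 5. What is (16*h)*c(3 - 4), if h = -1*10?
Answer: -800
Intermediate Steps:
h = -10
(16*h)*c(3 - 4) = (16*(-10))*5 = -160*5 = -800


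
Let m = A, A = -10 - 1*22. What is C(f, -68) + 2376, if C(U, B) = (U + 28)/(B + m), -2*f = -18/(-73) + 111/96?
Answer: 1109939661/467200 ≈ 2375.7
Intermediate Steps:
A = -32 (A = -10 - 22 = -32)
m = -32
f = -3277/4672 (f = -(-18/(-73) + 111/96)/2 = -(-18*(-1/73) + 111*(1/96))/2 = -(18/73 + 37/32)/2 = -½*3277/2336 = -3277/4672 ≈ -0.70141)
C(U, B) = (28 + U)/(-32 + B) (C(U, B) = (U + 28)/(B - 32) = (28 + U)/(-32 + B))
C(f, -68) + 2376 = (28 - 3277/4672)/(-32 - 68) + 2376 = (127539/4672)/(-100) + 2376 = -1/100*127539/4672 + 2376 = -127539/467200 + 2376 = 1109939661/467200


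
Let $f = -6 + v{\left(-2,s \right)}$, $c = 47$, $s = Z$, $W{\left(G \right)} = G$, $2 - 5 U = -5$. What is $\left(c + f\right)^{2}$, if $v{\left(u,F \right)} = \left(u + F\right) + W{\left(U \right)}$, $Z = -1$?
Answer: $\frac{38809}{25} \approx 1552.4$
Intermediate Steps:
$U = \frac{7}{5}$ ($U = \frac{2}{5} - -1 = \frac{2}{5} + 1 = \frac{7}{5} \approx 1.4$)
$s = -1$
$v{\left(u,F \right)} = \frac{7}{5} + F + u$ ($v{\left(u,F \right)} = \left(u + F\right) + \frac{7}{5} = \left(F + u\right) + \frac{7}{5} = \frac{7}{5} + F + u$)
$f = - \frac{38}{5}$ ($f = -6 - \frac{8}{5} = - \frac{38}{5} \approx -7.6$)
$\left(c + f\right)^{2} = \left(47 - \frac{38}{5}\right)^{2} = \left(\frac{197}{5}\right)^{2} = \frac{38809}{25}$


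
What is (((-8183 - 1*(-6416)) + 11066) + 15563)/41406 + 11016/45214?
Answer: 395059741/468032721 ≈ 0.84409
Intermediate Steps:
(((-8183 - 1*(-6416)) + 11066) + 15563)/41406 + 11016/45214 = (((-8183 + 6416) + 11066) + 15563)*(1/41406) + 11016*(1/45214) = ((-1767 + 11066) + 15563)*(1/41406) + 5508/22607 = (9299 + 15563)*(1/41406) + 5508/22607 = 24862*(1/41406) + 5508/22607 = 12431/20703 + 5508/22607 = 395059741/468032721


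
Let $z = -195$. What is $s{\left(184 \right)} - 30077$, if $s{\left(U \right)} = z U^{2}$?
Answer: $-6631997$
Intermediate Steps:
$s{\left(U \right)} = - 195 U^{2}$
$s{\left(184 \right)} - 30077 = - 195 \cdot 184^{2} - 30077 = \left(-195\right) 33856 - 30077 = -6601920 - 30077 = -6631997$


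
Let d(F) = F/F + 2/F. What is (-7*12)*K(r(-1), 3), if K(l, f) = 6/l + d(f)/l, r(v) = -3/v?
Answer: -644/3 ≈ -214.67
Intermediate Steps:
d(F) = 1 + 2/F
K(l, f) = 6/l + (2 + f)/(f*l) (K(l, f) = 6/l + ((2 + f)/f)/l = 6/l + (2 + f)/(f*l))
(-7*12)*K(r(-1), 3) = (-7*12)*((2 + 7*3)/(3*((-3/(-1))))) = -28*(2 + 21)/((-3*(-1))) = -28*23/3 = -84*23/9 = -644/3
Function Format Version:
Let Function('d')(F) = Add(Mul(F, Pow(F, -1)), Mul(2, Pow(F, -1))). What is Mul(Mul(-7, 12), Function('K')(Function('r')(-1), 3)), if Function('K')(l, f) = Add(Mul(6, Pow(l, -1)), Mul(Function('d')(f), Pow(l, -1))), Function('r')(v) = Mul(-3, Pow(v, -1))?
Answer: Rational(-644, 3) ≈ -214.67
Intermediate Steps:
Function('d')(F) = Add(1, Mul(2, Pow(F, -1)))
Function('K')(l, f) = Add(Mul(6, Pow(l, -1)), Mul(Pow(f, -1), Pow(l, -1), Add(2, f))) (Function('K')(l, f) = Add(Mul(6, Pow(l, -1)), Mul(Mul(Pow(f, -1), Add(2, f)), Pow(l, -1))) = Add(Mul(6, Pow(l, -1)), Mul(Pow(f, -1), Pow(l, -1), Add(2, f))))
Mul(Mul(-7, 12), Function('K')(Function('r')(-1), 3)) = Mul(Mul(-7, 12), Mul(Pow(3, -1), Pow(Mul(-3, Pow(-1, -1)), -1), Add(2, Mul(7, 3)))) = Mul(-84, Mul(Rational(1, 3), Pow(Mul(-3, -1), -1), Add(2, 21))) = Mul(-84, Mul(Rational(1, 3), Pow(3, -1), 23)) = Mul(-84, Mul(Rational(1, 3), Rational(1, 3), 23)) = Mul(-84, Rational(23, 9)) = Rational(-644, 3)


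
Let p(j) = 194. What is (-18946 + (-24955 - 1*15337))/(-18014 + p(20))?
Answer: 1097/330 ≈ 3.3242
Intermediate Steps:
(-18946 + (-24955 - 1*15337))/(-18014 + p(20)) = (-18946 + (-24955 - 1*15337))/(-18014 + 194) = (-18946 + (-24955 - 15337))/(-17820) = (-18946 - 40292)*(-1/17820) = -59238*(-1/17820) = 1097/330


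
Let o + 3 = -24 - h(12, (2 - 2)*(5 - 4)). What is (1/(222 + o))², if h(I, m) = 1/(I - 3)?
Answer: 81/3076516 ≈ 2.6328e-5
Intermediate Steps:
h(I, m) = 1/(-3 + I)
o = -244/9 (o = -3 + (-24 - 1/(-3 + 12)) = -3 + (-24 - 1/9) = -3 + (-24 - 1*⅑) = -3 + (-24 - ⅑) = -3 - 217/9 = -244/9 ≈ -27.111)
(1/(222 + o))² = (1/(222 - 244/9))² = (1/(1754/9))² = (9/1754)² = 81/3076516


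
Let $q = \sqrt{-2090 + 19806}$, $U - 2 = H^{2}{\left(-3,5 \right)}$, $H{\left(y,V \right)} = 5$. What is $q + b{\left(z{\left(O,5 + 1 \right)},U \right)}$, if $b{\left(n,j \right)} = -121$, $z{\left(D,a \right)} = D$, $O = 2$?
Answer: $-121 + 2 \sqrt{4429} \approx 12.101$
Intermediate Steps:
$U = 27$ ($U = 2 + 5^{2} = 2 + 25 = 27$)
$q = 2 \sqrt{4429}$ ($q = \sqrt{17716} = 2 \sqrt{4429} \approx 133.1$)
$q + b{\left(z{\left(O,5 + 1 \right)},U \right)} = 2 \sqrt{4429} - 121 = -121 + 2 \sqrt{4429}$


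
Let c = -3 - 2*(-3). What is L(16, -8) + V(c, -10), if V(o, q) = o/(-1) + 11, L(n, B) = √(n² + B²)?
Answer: 8 + 8*√5 ≈ 25.889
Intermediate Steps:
c = 3 (c = -3 + 6 = 3)
L(n, B) = √(B² + n²)
V(o, q) = 11 - o (V(o, q) = o*(-1) + 11 = -o + 11 = 11 - o)
L(16, -8) + V(c, -10) = √((-8)² + 16²) + (11 - 1*3) = √(64 + 256) + (11 - 3) = √320 + 8 = 8*√5 + 8 = 8 + 8*√5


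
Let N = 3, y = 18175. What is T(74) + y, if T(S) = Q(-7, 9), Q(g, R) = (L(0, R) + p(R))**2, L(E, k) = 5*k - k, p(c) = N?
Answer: 19696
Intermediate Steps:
p(c) = 3
L(E, k) = 4*k
Q(g, R) = (3 + 4*R)**2 (Q(g, R) = (4*R + 3)**2 = (3 + 4*R)**2)
T(S) = 1521 (T(S) = (3 + 4*9)**2 = (3 + 36)**2 = 39**2 = 1521)
T(74) + y = 1521 + 18175 = 19696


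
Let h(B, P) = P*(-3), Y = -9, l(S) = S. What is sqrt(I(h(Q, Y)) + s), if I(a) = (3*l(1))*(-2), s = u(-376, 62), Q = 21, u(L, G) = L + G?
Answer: 8*I*sqrt(5) ≈ 17.889*I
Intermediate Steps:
u(L, G) = G + L
s = -314 (s = 62 - 376 = -314)
h(B, P) = -3*P
I(a) = -6 (I(a) = (3*1)*(-2) = 3*(-2) = -6)
sqrt(I(h(Q, Y)) + s) = sqrt(-6 - 314) = sqrt(-320) = 8*I*sqrt(5)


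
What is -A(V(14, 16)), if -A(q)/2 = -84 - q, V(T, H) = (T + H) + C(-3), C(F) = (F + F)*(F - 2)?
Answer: -288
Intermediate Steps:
C(F) = 2*F*(-2 + F) (C(F) = (2*F)*(-2 + F) = 2*F*(-2 + F))
V(T, H) = 30 + H + T (V(T, H) = (T + H) + 2*(-3)*(-2 - 3) = (H + T) + 2*(-3)*(-5) = (H + T) + 30 = 30 + H + T)
A(q) = 168 + 2*q (A(q) = -2*(-84 - q) = 168 + 2*q)
-A(V(14, 16)) = -(168 + 2*(30 + 16 + 14)) = -(168 + 2*60) = -(168 + 120) = -1*288 = -288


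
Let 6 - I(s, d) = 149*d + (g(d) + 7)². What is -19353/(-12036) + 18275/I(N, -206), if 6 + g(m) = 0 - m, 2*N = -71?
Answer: 5053899/48741788 ≈ 0.10369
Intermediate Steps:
N = -71/2 (N = (½)*(-71) = -71/2 ≈ -35.500)
g(m) = -6 - m (g(m) = -6 + (0 - m) = -6 - m)
I(s, d) = 6 - (1 - d)² - 149*d (I(s, d) = 6 - (149*d + ((-6 - d) + 7)²) = 6 - (149*d + (1 - d)²) = 6 - ((1 - d)² + 149*d) = 6 + (-(1 - d)² - 149*d) = 6 - (1 - d)² - 149*d)
-19353/(-12036) + 18275/I(N, -206) = -19353/(-12036) + 18275/(5 - 1*(-206)² - 147*(-206)) = -19353*(-1/12036) + 18275/(5 - 1*42436 + 30282) = 6451/4012 + 18275/(5 - 42436 + 30282) = 6451/4012 + 18275/(-12149) = 6451/4012 + 18275*(-1/12149) = 6451/4012 - 18275/12149 = 5053899/48741788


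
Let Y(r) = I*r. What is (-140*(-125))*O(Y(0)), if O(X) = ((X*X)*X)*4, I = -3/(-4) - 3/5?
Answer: 0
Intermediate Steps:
I = 3/20 (I = -3*(-¼) - 3*⅕ = ¾ - ⅗ = 3/20 ≈ 0.15000)
Y(r) = 3*r/20
O(X) = 4*X³ (O(X) = (X²*X)*4 = X³*4 = 4*X³)
(-140*(-125))*O(Y(0)) = (-140*(-125))*(4*((3/20)*0)³) = 17500*(4*0³) = 17500*(4*0) = 17500*0 = 0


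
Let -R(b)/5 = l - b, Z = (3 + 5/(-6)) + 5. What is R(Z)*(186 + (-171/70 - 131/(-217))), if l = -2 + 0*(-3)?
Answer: 21979595/2604 ≈ 8440.7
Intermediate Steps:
l = -2 (l = -2 + 0 = -2)
Z = 43/6 (Z = (3 + 5*(-1/6)) + 5 = (3 - 5/6) + 5 = 13/6 + 5 = 43/6 ≈ 7.1667)
R(b) = 10 + 5*b (R(b) = -5*(-2 - b) = 10 + 5*b)
R(Z)*(186 + (-171/70 - 131/(-217))) = (10 + 5*(43/6))*(186 + (-171/70 - 131/(-217))) = (10 + 215/6)*(186 + (-171*1/70 - 131*(-1/217))) = 275*(186 + (-171/70 + 131/217))/6 = 275*(186 - 3991/2170)/6 = (275/6)*(399629/2170) = 21979595/2604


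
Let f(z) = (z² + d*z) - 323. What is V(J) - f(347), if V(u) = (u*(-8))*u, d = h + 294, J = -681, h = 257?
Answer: -4021371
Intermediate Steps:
d = 551 (d = 257 + 294 = 551)
V(u) = -8*u² (V(u) = (-8*u)*u = -8*u²)
f(z) = -323 + z² + 551*z (f(z) = (z² + 551*z) - 323 = -323 + z² + 551*z)
V(J) - f(347) = -8*(-681)² - (-323 + 347² + 551*347) = -8*463761 - (-323 + 120409 + 191197) = -3710088 - 1*311283 = -3710088 - 311283 = -4021371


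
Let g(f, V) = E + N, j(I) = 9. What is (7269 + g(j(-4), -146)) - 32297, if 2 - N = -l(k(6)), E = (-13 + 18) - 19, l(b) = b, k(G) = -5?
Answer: -25045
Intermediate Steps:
E = -14 (E = 5 - 19 = -14)
N = -3 (N = 2 - (-1)*(-5) = 2 - 1*5 = 2 - 5 = -3)
g(f, V) = -17 (g(f, V) = -14 - 3 = -17)
(7269 + g(j(-4), -146)) - 32297 = (7269 - 17) - 32297 = 7252 - 32297 = -25045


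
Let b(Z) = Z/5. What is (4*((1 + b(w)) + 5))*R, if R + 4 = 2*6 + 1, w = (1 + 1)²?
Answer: 1224/5 ≈ 244.80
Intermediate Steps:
w = 4 (w = 2² = 4)
b(Z) = Z/5 (b(Z) = Z*(⅕) = Z/5)
R = 9 (R = -4 + (2*6 + 1) = -4 + (12 + 1) = -4 + 13 = 9)
(4*((1 + b(w)) + 5))*R = (4*((1 + (⅕)*4) + 5))*9 = (4*((1 + ⅘) + 5))*9 = (4*(9/5 + 5))*9 = (4*(34/5))*9 = (136/5)*9 = 1224/5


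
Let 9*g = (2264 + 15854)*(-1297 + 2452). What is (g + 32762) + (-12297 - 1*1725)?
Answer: 7031650/3 ≈ 2.3439e+6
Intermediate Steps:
g = 6975430/3 (g = ((2264 + 15854)*(-1297 + 2452))/9 = (18118*1155)/9 = (⅑)*20926290 = 6975430/3 ≈ 2.3251e+6)
(g + 32762) + (-12297 - 1*1725) = (6975430/3 + 32762) + (-12297 - 1*1725) = 7073716/3 + (-12297 - 1725) = 7073716/3 - 14022 = 7031650/3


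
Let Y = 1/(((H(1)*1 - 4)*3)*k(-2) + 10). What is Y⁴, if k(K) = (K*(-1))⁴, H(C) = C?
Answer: 1/322417936 ≈ 3.1016e-9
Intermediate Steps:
k(K) = K⁴ (k(K) = (-K)⁴ = K⁴)
Y = -1/134 (Y = 1/(((1*1 - 4)*3)*(-2)⁴ + 10) = 1/(((1 - 4)*3)*16 + 10) = 1/(-3*3*16 + 10) = 1/(-9*16 + 10) = 1/(-144 + 10) = 1/(-134) = -1/134 ≈ -0.0074627)
Y⁴ = (-1/134)⁴ = 1/322417936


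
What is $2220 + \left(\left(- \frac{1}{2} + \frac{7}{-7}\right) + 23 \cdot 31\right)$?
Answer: $\frac{5863}{2} \approx 2931.5$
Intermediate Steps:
$2220 + \left(\left(- \frac{1}{2} + \frac{7}{-7}\right) + 23 \cdot 31\right) = 2220 + \left(\left(\left(-1\right) \frac{1}{2} + 7 \left(- \frac{1}{7}\right)\right) + 713\right) = 2220 + \left(\left(- \frac{1}{2} - 1\right) + 713\right) = 2220 + \left(- \frac{3}{2} + 713\right) = 2220 + \frac{1423}{2} = \frac{5863}{2}$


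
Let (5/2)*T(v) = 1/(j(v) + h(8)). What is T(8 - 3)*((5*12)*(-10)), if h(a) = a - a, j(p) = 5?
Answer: -48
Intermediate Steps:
h(a) = 0
T(v) = 2/25 (T(v) = 2/(5*(5 + 0)) = (⅖)/5 = (⅖)*(⅕) = 2/25)
T(8 - 3)*((5*12)*(-10)) = 2*((5*12)*(-10))/25 = 2*(60*(-10))/25 = (2/25)*(-600) = -48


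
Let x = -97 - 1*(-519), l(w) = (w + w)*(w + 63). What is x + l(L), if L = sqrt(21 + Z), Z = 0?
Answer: 464 + 126*sqrt(21) ≈ 1041.4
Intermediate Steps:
L = sqrt(21) (L = sqrt(21 + 0) = sqrt(21) ≈ 4.5826)
l(w) = 2*w*(63 + w) (l(w) = (2*w)*(63 + w) = 2*w*(63 + w))
x = 422 (x = -97 + 519 = 422)
x + l(L) = 422 + 2*sqrt(21)*(63 + sqrt(21))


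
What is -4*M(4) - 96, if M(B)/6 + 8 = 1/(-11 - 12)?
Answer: 2232/23 ≈ 97.043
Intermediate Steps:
M(B) = -1110/23 (M(B) = -48 + 6/(-11 - 12) = -48 + 6/(-23) = -48 + 6*(-1/23) = -48 - 6/23 = -1110/23)
-4*M(4) - 96 = -4*(-1110/23) - 96 = 4440/23 - 96 = 2232/23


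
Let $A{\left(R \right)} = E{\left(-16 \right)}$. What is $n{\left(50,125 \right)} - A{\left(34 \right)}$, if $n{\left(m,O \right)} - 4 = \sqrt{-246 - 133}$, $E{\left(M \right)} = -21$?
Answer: $25 + i \sqrt{379} \approx 25.0 + 19.468 i$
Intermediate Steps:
$n{\left(m,O \right)} = 4 + i \sqrt{379}$ ($n{\left(m,O \right)} = 4 + \sqrt{-246 - 133} = 4 + \sqrt{-379} = 4 + i \sqrt{379}$)
$A{\left(R \right)} = -21$
$n{\left(50,125 \right)} - A{\left(34 \right)} = \left(4 + i \sqrt{379}\right) - -21 = \left(4 + i \sqrt{379}\right) + 21 = 25 + i \sqrt{379}$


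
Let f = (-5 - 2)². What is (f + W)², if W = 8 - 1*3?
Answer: 2916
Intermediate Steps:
W = 5 (W = 8 - 3 = 5)
f = 49 (f = (-7)² = 49)
(f + W)² = (49 + 5)² = 54² = 2916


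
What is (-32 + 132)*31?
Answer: 3100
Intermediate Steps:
(-32 + 132)*31 = 100*31 = 3100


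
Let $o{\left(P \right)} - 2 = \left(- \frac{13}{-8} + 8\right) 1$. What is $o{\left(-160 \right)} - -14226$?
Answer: $\frac{113901}{8} \approx 14238.0$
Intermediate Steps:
$o{\left(P \right)} = \frac{93}{8}$ ($o{\left(P \right)} = 2 + \left(- \frac{13}{-8} + 8\right) 1 = 2 + \left(\left(-13\right) \left(- \frac{1}{8}\right) + 8\right) 1 = 2 + \left(\frac{13}{8} + 8\right) 1 = 2 + \frac{77}{8} \cdot 1 = 2 + \frac{77}{8} = \frac{93}{8}$)
$o{\left(-160 \right)} - -14226 = \frac{93}{8} - -14226 = \frac{93}{8} + 14226 = \frac{113901}{8}$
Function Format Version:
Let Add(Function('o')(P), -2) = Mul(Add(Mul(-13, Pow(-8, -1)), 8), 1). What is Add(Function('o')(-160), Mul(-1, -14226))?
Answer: Rational(113901, 8) ≈ 14238.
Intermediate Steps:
Function('o')(P) = Rational(93, 8) (Function('o')(P) = Add(2, Mul(Add(Mul(-13, Pow(-8, -1)), 8), 1)) = Add(2, Mul(Add(Mul(-13, Rational(-1, 8)), 8), 1)) = Add(2, Mul(Add(Rational(13, 8), 8), 1)) = Add(2, Mul(Rational(77, 8), 1)) = Add(2, Rational(77, 8)) = Rational(93, 8))
Add(Function('o')(-160), Mul(-1, -14226)) = Add(Rational(93, 8), Mul(-1, -14226)) = Add(Rational(93, 8), 14226) = Rational(113901, 8)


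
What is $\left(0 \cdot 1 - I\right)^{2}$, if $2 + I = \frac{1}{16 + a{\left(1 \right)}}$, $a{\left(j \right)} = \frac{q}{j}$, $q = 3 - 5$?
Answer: $\frac{729}{196} \approx 3.7194$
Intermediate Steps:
$q = -2$
$a{\left(j \right)} = - \frac{2}{j}$
$I = - \frac{27}{14}$ ($I = -2 + \frac{1}{16 - \frac{2}{1}} = -2 + \frac{1}{16 - 2} = -2 + \frac{1}{14} = - \frac{27}{14} \approx -1.9286$)
$\left(0 \cdot 1 - I\right)^{2} = \left(0 \cdot 1 - - \frac{27}{14}\right)^{2} = \left(0 + \frac{27}{14}\right)^{2} = \left(\frac{27}{14}\right)^{2} = \frac{729}{196}$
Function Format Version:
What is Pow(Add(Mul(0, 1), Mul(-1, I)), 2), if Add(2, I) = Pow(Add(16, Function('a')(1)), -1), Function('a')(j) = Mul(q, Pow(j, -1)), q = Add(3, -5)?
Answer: Rational(729, 196) ≈ 3.7194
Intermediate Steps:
q = -2
Function('a')(j) = Mul(-2, Pow(j, -1))
I = Rational(-27, 14) (I = Add(-2, Pow(Add(16, Mul(-2, Pow(1, -1))), -1)) = Add(-2, Pow(Add(16, Mul(-2, 1)), -1)) = Add(-2, Pow(Add(16, -2), -1)) = Add(-2, Pow(14, -1)) = Add(-2, Rational(1, 14)) = Rational(-27, 14) ≈ -1.9286)
Pow(Add(Mul(0, 1), Mul(-1, I)), 2) = Pow(Add(Mul(0, 1), Mul(-1, Rational(-27, 14))), 2) = Pow(Add(0, Rational(27, 14)), 2) = Pow(Rational(27, 14), 2) = Rational(729, 196)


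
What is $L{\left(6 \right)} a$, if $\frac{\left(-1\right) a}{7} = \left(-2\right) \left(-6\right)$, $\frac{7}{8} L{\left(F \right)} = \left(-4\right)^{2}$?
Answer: $-1536$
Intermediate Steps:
$L{\left(F \right)} = \frac{128}{7}$ ($L{\left(F \right)} = \frac{8 \left(-4\right)^{2}}{7} = \frac{8}{7} \cdot 16 = \frac{128}{7}$)
$a = -84$ ($a = - 7 \left(\left(-2\right) \left(-6\right)\right) = \left(-7\right) 12 = -84$)
$L{\left(6 \right)} a = \frac{128}{7} \left(-84\right) = -1536$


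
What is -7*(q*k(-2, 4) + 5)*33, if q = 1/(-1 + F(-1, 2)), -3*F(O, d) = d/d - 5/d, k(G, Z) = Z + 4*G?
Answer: -3003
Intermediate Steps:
F(O, d) = -⅓ + 5/(3*d) (F(O, d) = -(d/d - 5/d)/3 = -(1 - 5/d)/3 = -⅓ + 5/(3*d))
q = -2 (q = 1/(-1 + (⅓)*(5 - 1*2)/2) = 1/(-1 + (⅓)*(½)*(5 - 2)) = 1/(-1 + (⅓)*(½)*3) = 1/(-1 + ½) = 1/(-½) = -2)
-7*(q*k(-2, 4) + 5)*33 = -7*(-2*(4 + 4*(-2)) + 5)*33 = -7*(-2*(4 - 8) + 5)*33 = -7*(-2*(-4) + 5)*33 = -7*(8 + 5)*33 = -7*13*33 = -91*33 = -3003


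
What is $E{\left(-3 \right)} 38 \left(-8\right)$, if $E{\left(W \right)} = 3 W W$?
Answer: $-8208$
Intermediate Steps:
$E{\left(W \right)} = 3 W^{2}$
$E{\left(-3 \right)} 38 \left(-8\right) = 3 \left(-3\right)^{2} \cdot 38 \left(-8\right) = 3 \cdot 9 \cdot 38 \left(-8\right) = 27 \cdot 38 \left(-8\right) = 1026 \left(-8\right) = -8208$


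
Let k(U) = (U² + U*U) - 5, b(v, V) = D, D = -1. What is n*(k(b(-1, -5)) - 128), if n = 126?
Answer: -16506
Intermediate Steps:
b(v, V) = -1
k(U) = -5 + 2*U² (k(U) = (U² + U²) - 5 = 2*U² - 5 = -5 + 2*U²)
n*(k(b(-1, -5)) - 128) = 126*((-5 + 2*(-1)²) - 128) = 126*((-5 + 2*1) - 128) = 126*((-5 + 2) - 128) = 126*(-3 - 128) = 126*(-131) = -16506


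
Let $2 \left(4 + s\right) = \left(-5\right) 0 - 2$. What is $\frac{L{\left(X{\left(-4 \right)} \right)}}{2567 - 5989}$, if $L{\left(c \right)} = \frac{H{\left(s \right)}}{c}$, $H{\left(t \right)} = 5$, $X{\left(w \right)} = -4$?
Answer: $\frac{5}{13688} \approx 0.00036528$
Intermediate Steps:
$s = -5$ ($s = -4 + \frac{\left(-5\right) 0 - 2}{2} = -4 + \frac{0 - 2}{2} = -4 + \frac{1}{2} \left(-2\right) = -4 - 1 = -5$)
$L{\left(c \right)} = \frac{5}{c}$
$\frac{L{\left(X{\left(-4 \right)} \right)}}{2567 - 5989} = \frac{5 \frac{1}{-4}}{2567 - 5989} = \frac{5 \left(- \frac{1}{4}\right)}{-3422} = \left(- \frac{1}{3422}\right) \left(- \frac{5}{4}\right) = \frac{5}{13688}$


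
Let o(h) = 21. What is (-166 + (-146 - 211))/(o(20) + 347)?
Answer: -523/368 ≈ -1.4212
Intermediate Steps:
(-166 + (-146 - 211))/(o(20) + 347) = (-166 + (-146 - 211))/(21 + 347) = (-166 - 357)/368 = -523*1/368 = -523/368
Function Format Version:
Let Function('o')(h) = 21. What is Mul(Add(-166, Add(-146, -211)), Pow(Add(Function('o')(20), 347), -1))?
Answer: Rational(-523, 368) ≈ -1.4212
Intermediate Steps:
Mul(Add(-166, Add(-146, -211)), Pow(Add(Function('o')(20), 347), -1)) = Mul(Add(-166, Add(-146, -211)), Pow(Add(21, 347), -1)) = Mul(Add(-166, -357), Pow(368, -1)) = Mul(-523, Rational(1, 368)) = Rational(-523, 368)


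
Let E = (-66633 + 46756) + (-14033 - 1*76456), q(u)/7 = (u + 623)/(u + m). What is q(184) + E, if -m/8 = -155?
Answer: -157155535/1424 ≈ -1.1036e+5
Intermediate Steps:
m = 1240 (m = -8*(-155) = 1240)
q(u) = 7*(623 + u)/(1240 + u) (q(u) = 7*((u + 623)/(u + 1240)) = 7*((623 + u)/(1240 + u)) = 7*(623 + u)/(1240 + u))
E = -110366 (E = -19877 + (-14033 - 76456) = -19877 - 90489 = -110366)
q(184) + E = 7*(623 + 184)/(1240 + 184) - 110366 = 7*807/1424 - 110366 = 7*(1/1424)*807 - 110366 = 5649/1424 - 110366 = -157155535/1424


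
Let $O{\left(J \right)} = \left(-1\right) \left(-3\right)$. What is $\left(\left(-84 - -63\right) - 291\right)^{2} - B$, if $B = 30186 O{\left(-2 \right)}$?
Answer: $6786$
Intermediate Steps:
$O{\left(J \right)} = 3$
$B = 90558$ ($B = 30186 \cdot 3 = 90558$)
$\left(\left(-84 - -63\right) - 291\right)^{2} - B = \left(\left(-84 - -63\right) - 291\right)^{2} - 90558 = \left(\left(-84 + 63\right) - 291\right)^{2} - 90558 = \left(-21 - 291\right)^{2} - 90558 = \left(-312\right)^{2} - 90558 = 97344 - 90558 = 6786$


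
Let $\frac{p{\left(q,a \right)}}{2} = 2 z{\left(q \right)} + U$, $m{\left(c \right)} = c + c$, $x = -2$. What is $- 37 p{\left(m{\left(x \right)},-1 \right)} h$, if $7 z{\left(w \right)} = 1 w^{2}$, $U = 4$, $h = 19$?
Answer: $- \frac{84360}{7} \approx -12051.0$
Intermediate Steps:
$z{\left(w \right)} = \frac{w^{2}}{7}$ ($z{\left(w \right)} = \frac{1 w^{2}}{7} = \frac{w^{2}}{7}$)
$m{\left(c \right)} = 2 c$
$p{\left(q,a \right)} = 8 + \frac{4 q^{2}}{7}$ ($p{\left(q,a \right)} = 2 \left(2 \frac{q^{2}}{7} + 4\right) = 2 \left(\frac{2 q^{2}}{7} + 4\right) = 2 \left(4 + \frac{2 q^{2}}{7}\right) = 8 + \frac{4 q^{2}}{7}$)
$- 37 p{\left(m{\left(x \right)},-1 \right)} h = - 37 \left(8 + \frac{4 \left(2 \left(-2\right)\right)^{2}}{7}\right) 19 = - 37 \left(8 + \frac{4 \left(-4\right)^{2}}{7}\right) 19 = - 37 \left(8 + \frac{4}{7} \cdot 16\right) 19 = - 37 \left(8 + \frac{64}{7}\right) 19 = \left(-37\right) \frac{120}{7} \cdot 19 = \left(- \frac{4440}{7}\right) 19 = - \frac{84360}{7}$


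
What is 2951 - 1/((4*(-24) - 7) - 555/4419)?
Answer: 448270177/151904 ≈ 2951.0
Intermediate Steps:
2951 - 1/((4*(-24) - 7) - 555/4419) = 2951 - 1/((-96 - 7) - 555*1/4419) = 2951 - 1/(-103 - 185/1473) = 2951 - 1/(-151904/1473) = 2951 - 1*(-1473/151904) = 2951 + 1473/151904 = 448270177/151904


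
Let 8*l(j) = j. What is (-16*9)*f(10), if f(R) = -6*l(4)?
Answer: 432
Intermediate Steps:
l(j) = j/8
f(R) = -3 (f(R) = -3*4/4 = -6*1/2 = -3)
(-16*9)*f(10) = -16*9*(-3) = -144*(-3) = 432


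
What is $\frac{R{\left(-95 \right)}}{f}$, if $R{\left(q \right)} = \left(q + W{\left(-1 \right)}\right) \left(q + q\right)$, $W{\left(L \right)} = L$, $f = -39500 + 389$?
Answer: $- \frac{6080}{13037} \approx -0.46636$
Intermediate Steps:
$f = -39111$
$R{\left(q \right)} = 2 q \left(-1 + q\right)$ ($R{\left(q \right)} = \left(q - 1\right) \left(q + q\right) = \left(-1 + q\right) 2 q = 2 q \left(-1 + q\right)$)
$\frac{R{\left(-95 \right)}}{f} = \frac{2 \left(-95\right) \left(-1 - 95\right)}{-39111} = 2 \left(-95\right) \left(-96\right) \left(- \frac{1}{39111}\right) = 18240 \left(- \frac{1}{39111}\right) = - \frac{6080}{13037}$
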